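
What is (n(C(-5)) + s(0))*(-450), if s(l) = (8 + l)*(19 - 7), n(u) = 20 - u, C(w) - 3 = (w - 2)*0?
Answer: -50850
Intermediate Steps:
C(w) = 3 (C(w) = 3 + (w - 2)*0 = 3 + (-2 + w)*0 = 3 + 0 = 3)
s(l) = 96 + 12*l (s(l) = (8 + l)*12 = 96 + 12*l)
(n(C(-5)) + s(0))*(-450) = ((20 - 1*3) + (96 + 12*0))*(-450) = ((20 - 3) + (96 + 0))*(-450) = (17 + 96)*(-450) = 113*(-450) = -50850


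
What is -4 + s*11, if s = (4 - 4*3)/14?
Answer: -72/7 ≈ -10.286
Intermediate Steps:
s = -4/7 (s = (4 - 12)*(1/14) = -8*1/14 = -4/7 ≈ -0.57143)
-4 + s*11 = -4 - 4/7*11 = -4 - 44/7 = -72/7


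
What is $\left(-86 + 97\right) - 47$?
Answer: $-36$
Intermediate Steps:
$\left(-86 + 97\right) - 47 = 11 - 47 = -36$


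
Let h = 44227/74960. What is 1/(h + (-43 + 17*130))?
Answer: 74960/162482547 ≈ 0.00046134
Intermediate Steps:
h = 44227/74960 (h = 44227*(1/74960) = 44227/74960 ≈ 0.59001)
1/(h + (-43 + 17*130)) = 1/(44227/74960 + (-43 + 17*130)) = 1/(44227/74960 + (-43 + 2210)) = 1/(44227/74960 + 2167) = 1/(162482547/74960) = 74960/162482547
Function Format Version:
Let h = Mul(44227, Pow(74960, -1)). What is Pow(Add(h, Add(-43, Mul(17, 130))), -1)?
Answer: Rational(74960, 162482547) ≈ 0.00046134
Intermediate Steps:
h = Rational(44227, 74960) (h = Mul(44227, Rational(1, 74960)) = Rational(44227, 74960) ≈ 0.59001)
Pow(Add(h, Add(-43, Mul(17, 130))), -1) = Pow(Add(Rational(44227, 74960), Add(-43, Mul(17, 130))), -1) = Pow(Add(Rational(44227, 74960), Add(-43, 2210)), -1) = Pow(Add(Rational(44227, 74960), 2167), -1) = Pow(Rational(162482547, 74960), -1) = Rational(74960, 162482547)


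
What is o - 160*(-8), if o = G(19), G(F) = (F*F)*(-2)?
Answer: 558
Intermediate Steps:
G(F) = -2*F**2 (G(F) = F**2*(-2) = -2*F**2)
o = -722 (o = -2*19**2 = -2*361 = -722)
o - 160*(-8) = -722 - 160*(-8) = -722 + 1280 = 558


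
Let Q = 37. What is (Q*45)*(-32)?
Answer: -53280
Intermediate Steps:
(Q*45)*(-32) = (37*45)*(-32) = 1665*(-32) = -53280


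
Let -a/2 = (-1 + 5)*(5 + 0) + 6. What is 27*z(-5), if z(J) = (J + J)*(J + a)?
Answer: 15390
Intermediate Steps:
a = -52 (a = -2*((-1 + 5)*(5 + 0) + 6) = -2*(4*5 + 6) = -2*(20 + 6) = -2*26 = -52)
z(J) = 2*J*(-52 + J) (z(J) = (J + J)*(J - 52) = (2*J)*(-52 + J) = 2*J*(-52 + J))
27*z(-5) = 27*(2*(-5)*(-52 - 5)) = 27*(2*(-5)*(-57)) = 27*570 = 15390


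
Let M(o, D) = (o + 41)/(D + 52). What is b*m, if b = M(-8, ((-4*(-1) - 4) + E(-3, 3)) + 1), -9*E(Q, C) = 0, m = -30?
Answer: -990/53 ≈ -18.679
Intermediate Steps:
E(Q, C) = 0 (E(Q, C) = -⅑*0 = 0)
M(o, D) = (41 + o)/(52 + D)
b = 33/53 (b = (41 - 8)/(52 + (((-4*(-1) - 4) + 0) + 1)) = 33/(52 + (((4 - 4) + 0) + 1)) = 33/(52 + ((0 + 0) + 1)) = 33/(52 + (0 + 1)) = 33/(52 + 1) = 33/53 ≈ 0.62264)
b*m = (33/53)*(-30) = -990/53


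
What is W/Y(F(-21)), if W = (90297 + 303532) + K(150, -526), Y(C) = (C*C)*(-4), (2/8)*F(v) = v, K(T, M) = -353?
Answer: -98369/7056 ≈ -13.941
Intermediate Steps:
F(v) = 4*v
Y(C) = -4*C² (Y(C) = C²*(-4) = -4*C²)
W = 393476 (W = (90297 + 303532) - 353 = 393829 - 353 = 393476)
W/Y(F(-21)) = 393476/((-4*(4*(-21))²)) = 393476/((-4*(-84)²)) = 393476/((-4*7056)) = 393476/(-28224) = 393476*(-1/28224) = -98369/7056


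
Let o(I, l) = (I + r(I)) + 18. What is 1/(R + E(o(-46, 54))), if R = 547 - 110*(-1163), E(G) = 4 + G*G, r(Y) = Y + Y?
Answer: 1/142881 ≈ 6.9988e-6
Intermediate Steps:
r(Y) = 2*Y
o(I, l) = 18 + 3*I (o(I, l) = (I + 2*I) + 18 = 3*I + 18 = 18 + 3*I)
E(G) = 4 + G**2
R = 128477 (R = 547 + 127930 = 128477)
1/(R + E(o(-46, 54))) = 1/(128477 + (4 + (18 + 3*(-46))**2)) = 1/(128477 + (4 + (18 - 138)**2)) = 1/(128477 + (4 + (-120)**2)) = 1/(128477 + (4 + 14400)) = 1/(128477 + 14404) = 1/142881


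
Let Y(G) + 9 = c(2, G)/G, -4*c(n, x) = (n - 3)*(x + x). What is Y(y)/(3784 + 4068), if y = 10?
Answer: -17/15704 ≈ -0.0010825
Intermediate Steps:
c(n, x) = -x*(-3 + n)/2 (c(n, x) = -(n - 3)*(x + x)/4 = -(-3 + n)*2*x/4 = -x*(-3 + n)/2)
Y(G) = -17/2 (Y(G) = -9 + (G*(3 - 1*2)/2)/G = -9 + (G*(3 - 2)/2)/G = -9 + ((½)*G*1)/G = -9 + (G/2)/G = -9 + ½ = -17/2)
Y(y)/(3784 + 4068) = -17/(2*(3784 + 4068)) = -17/2/7852 = -17/2*1/7852 = -17/15704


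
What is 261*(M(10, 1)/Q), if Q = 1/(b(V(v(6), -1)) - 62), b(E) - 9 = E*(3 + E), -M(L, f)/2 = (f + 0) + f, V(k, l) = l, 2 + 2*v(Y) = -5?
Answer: 57420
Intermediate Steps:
v(Y) = -7/2 (v(Y) = -1 + (½)*(-5) = -1 - 5/2 = -7/2)
M(L, f) = -4*f (M(L, f) = -2*((f + 0) + f) = -2*(f + f) = -4*f)
b(E) = 9 + E*(3 + E)
Q = -1/55 (Q = 1/((9 + (-1)² + 3*(-1)) - 62) = 1/((9 + 1 - 3) - 62) = 1/(7 - 62) = 1/(-55) = -1/55 ≈ -0.018182)
261*(M(10, 1)/Q) = 261*((-4*1)/(-1/55)) = 261*(-4*(-55)) = 261*220 = 57420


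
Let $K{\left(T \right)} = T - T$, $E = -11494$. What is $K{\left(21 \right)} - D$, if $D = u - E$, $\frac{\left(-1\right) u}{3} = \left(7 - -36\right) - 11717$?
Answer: $-46516$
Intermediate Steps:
$u = 35022$ ($u = - 3 \left(\left(7 - -36\right) - 11717\right) = - 3 \left(\left(7 + 36\right) - 11717\right) = - 3 \left(43 - 11717\right) = \left(-3\right) \left(-11674\right) = 35022$)
$K{\left(T \right)} = 0$
$D = 46516$ ($D = 35022 - -11494 = 35022 + 11494 = 46516$)
$K{\left(21 \right)} - D = 0 - 46516 = -46516$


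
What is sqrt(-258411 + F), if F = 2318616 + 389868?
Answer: sqrt(2450073) ≈ 1565.3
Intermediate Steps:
F = 2708484
sqrt(-258411 + F) = sqrt(-258411 + 2708484) = sqrt(2450073)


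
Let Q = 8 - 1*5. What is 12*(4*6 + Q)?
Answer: 324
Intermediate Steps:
Q = 3 (Q = 8 - 5 = 3)
12*(4*6 + Q) = 12*(4*6 + 3) = 12*(24 + 3) = 12*27 = 324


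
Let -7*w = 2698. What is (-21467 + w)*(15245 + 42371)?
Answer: -8813346672/7 ≈ -1.2590e+9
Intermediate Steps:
w = -2698/7 (w = -1/7*2698 = -2698/7 ≈ -385.43)
(-21467 + w)*(15245 + 42371) = (-21467 - 2698/7)*(15245 + 42371) = -152967/7*57616 = -8813346672/7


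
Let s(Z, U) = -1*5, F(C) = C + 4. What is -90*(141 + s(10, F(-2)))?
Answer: -12240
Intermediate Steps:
F(C) = 4 + C
s(Z, U) = -5
-90*(141 + s(10, F(-2))) = -90*(141 - 5) = -90*136 = -12240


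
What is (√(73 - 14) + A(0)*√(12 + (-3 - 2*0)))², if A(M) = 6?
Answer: (18 + √59)² ≈ 659.52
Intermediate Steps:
(√(73 - 14) + A(0)*√(12 + (-3 - 2*0)))² = (√(73 - 14) + 6*√(12 + (-3 - 2*0)))² = (√59 + 6*√(12 + (-3 + 0)))² = (√59 + 6*√(12 - 3))² = (√59 + 6*√9)² = (√59 + 6*3)² = (√59 + 18)² = (18 + √59)²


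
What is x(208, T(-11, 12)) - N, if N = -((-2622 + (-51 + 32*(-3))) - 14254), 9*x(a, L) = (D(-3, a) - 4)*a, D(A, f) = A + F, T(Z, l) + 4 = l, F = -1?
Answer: -154871/9 ≈ -17208.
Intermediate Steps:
T(Z, l) = -4 + l
D(A, f) = -1 + A (D(A, f) = A - 1 = -1 + A)
x(a, L) = -8*a/9 (x(a, L) = (((-1 - 3) - 4)*a)/9 = ((-4 - 4)*a)/9 = (-8*a)/9 = -8*a/9)
N = 17023 (N = -((-2622 + (-51 - 96)) - 14254) = -((-2622 - 147) - 14254) = -(-2769 - 14254) = -1*(-17023) = 17023)
x(208, T(-11, 12)) - N = -8/9*208 - 1*17023 = -1664/9 - 17023 = -154871/9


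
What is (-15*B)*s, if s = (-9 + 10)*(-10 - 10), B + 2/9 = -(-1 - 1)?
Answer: 1600/3 ≈ 533.33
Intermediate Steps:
B = 16/9 (B = -2/9 - (-1 - 1) = -2/9 - 1*(-2) = -2/9 + 2 = 16/9 ≈ 1.7778)
s = -20 (s = 1*(-20) = -20)
(-15*B)*s = -15*16/9*(-20) = -80/3*(-20) = 1600/3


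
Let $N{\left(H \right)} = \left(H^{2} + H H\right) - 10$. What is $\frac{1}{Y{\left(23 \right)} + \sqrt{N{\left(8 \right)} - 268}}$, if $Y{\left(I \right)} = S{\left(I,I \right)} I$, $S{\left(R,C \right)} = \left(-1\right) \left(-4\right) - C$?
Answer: $- \frac{437}{191119} - \frac{5 i \sqrt{6}}{191119} \approx -0.0022865 - 6.4083 \cdot 10^{-5} i$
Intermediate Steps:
$S{\left(R,C \right)} = 4 - C$
$N{\left(H \right)} = -10 + 2 H^{2}$ ($N{\left(H \right)} = \left(H^{2} + H^{2}\right) - 10 = 2 H^{2} - 10 = -10 + 2 H^{2}$)
$Y{\left(I \right)} = I \left(4 - I\right)$ ($Y{\left(I \right)} = \left(4 - I\right) I = I \left(4 - I\right)$)
$\frac{1}{Y{\left(23 \right)} + \sqrt{N{\left(8 \right)} - 268}} = \frac{1}{23 \left(4 - 23\right) + \sqrt{\left(-10 + 2 \cdot 8^{2}\right) - 268}} = \frac{1}{23 \left(4 - 23\right) + \sqrt{\left(-10 + 2 \cdot 64\right) - 268}} = \frac{1}{23 \left(-19\right) + \sqrt{\left(-10 + 128\right) - 268}} = \frac{1}{-437 + \sqrt{118 - 268}} = \frac{1}{-437 + \sqrt{-150}} = \frac{1}{-437 + 5 i \sqrt{6}}$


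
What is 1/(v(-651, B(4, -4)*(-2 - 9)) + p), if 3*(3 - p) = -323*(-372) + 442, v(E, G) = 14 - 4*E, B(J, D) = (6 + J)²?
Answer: -3/112735 ≈ -2.6611e-5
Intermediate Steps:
p = -120589/3 (p = 3 - (-323*(-372) + 442)/3 = 3 - (120156 + 442)/3 = 3 - ⅓*120598 = 3 - 120598/3 = -120589/3 ≈ -40196.)
1/(v(-651, B(4, -4)*(-2 - 9)) + p) = 1/((14 - 4*(-651)) - 120589/3) = 1/((14 + 2604) - 120589/3) = 1/(2618 - 120589/3) = 1/(-112735/3) = -3/112735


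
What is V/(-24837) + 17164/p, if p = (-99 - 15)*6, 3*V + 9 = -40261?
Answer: -34760059/1415709 ≈ -24.553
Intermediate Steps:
V = -40270/3 (V = -3 + (1/3)*(-40261) = -3 - 40261/3 = -40270/3 ≈ -13423.)
p = -684 (p = -114*6 = -684)
V/(-24837) + 17164/p = -40270/3/(-24837) + 17164/(-684) = -40270/3*(-1/24837) + 17164*(-1/684) = 40270/74511 - 4291/171 = -34760059/1415709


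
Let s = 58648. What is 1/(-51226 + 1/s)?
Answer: -58648/3004302447 ≈ -1.9521e-5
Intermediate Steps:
1/(-51226 + 1/s) = 1/(-51226 + 1/58648) = 1/(-3004302447/58648) = -58648/3004302447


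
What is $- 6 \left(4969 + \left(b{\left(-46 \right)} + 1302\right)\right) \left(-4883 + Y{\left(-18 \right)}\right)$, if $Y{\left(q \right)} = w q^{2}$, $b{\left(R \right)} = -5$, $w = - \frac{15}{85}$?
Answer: $\frac{3157424868}{17} \approx 1.8573 \cdot 10^{8}$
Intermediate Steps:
$w = - \frac{3}{17}$ ($w = \left(-15\right) \frac{1}{85} = - \frac{3}{17} \approx -0.17647$)
$Y{\left(q \right)} = - \frac{3 q^{2}}{17}$
$- 6 \left(4969 + \left(b{\left(-46 \right)} + 1302\right)\right) \left(-4883 + Y{\left(-18 \right)}\right) = - 6 \left(4969 + \left(-5 + 1302\right)\right) \left(-4883 - \frac{3 \left(-18\right)^{2}}{17}\right) = - 6 \left(4969 + 1297\right) \left(-4883 - \frac{972}{17}\right) = - 6 \cdot 6266 \left(-4883 - \frac{972}{17}\right) = - 6 \cdot 6266 \left(- \frac{83983}{17}\right) = \left(-6\right) \left(- \frac{526237478}{17}\right) = \frac{3157424868}{17}$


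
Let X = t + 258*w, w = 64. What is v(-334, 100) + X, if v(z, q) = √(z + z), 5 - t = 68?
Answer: 16449 + 2*I*√167 ≈ 16449.0 + 25.846*I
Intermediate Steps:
t = -63 (t = 5 - 1*68 = 5 - 68 = -63)
v(z, q) = √2*√z (v(z, q) = √(2*z) = √2*√z)
X = 16449 (X = -63 + 258*64 = -63 + 16512 = 16449)
v(-334, 100) + X = √2*√(-334) + 16449 = √2*(I*√334) + 16449 = 2*I*√167 + 16449 = 16449 + 2*I*√167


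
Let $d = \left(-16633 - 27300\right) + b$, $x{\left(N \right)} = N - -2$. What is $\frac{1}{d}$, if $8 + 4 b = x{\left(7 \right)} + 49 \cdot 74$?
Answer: $- \frac{4}{172105} \approx -2.3242 \cdot 10^{-5}$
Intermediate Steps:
$x{\left(N \right)} = 2 + N$ ($x{\left(N \right)} = N + 2 = 2 + N$)
$b = \frac{3627}{4}$ ($b = -2 + \frac{\left(2 + 7\right) + 49 \cdot 74}{4} = -2 + \frac{9 + 3626}{4} = -2 + \frac{1}{4} \cdot 3635 = -2 + \frac{3635}{4} = \frac{3627}{4} \approx 906.75$)
$d = - \frac{172105}{4}$ ($d = \left(-16633 - 27300\right) + \frac{3627}{4} = -43933 + \frac{3627}{4} = - \frac{172105}{4} \approx -43026.0$)
$\frac{1}{d} = \frac{1}{- \frac{172105}{4}} = - \frac{4}{172105}$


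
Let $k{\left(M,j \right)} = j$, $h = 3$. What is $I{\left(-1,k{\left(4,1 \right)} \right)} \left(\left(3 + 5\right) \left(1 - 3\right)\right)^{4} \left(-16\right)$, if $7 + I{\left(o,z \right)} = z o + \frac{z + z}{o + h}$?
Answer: $7340032$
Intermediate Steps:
$I{\left(o,z \right)} = -7 + o z + \frac{2 z}{3 + o}$ ($I{\left(o,z \right)} = -7 + \left(z o + \frac{z + z}{o + 3}\right) = -7 + \left(o z + \frac{2 z}{3 + o}\right) = -7 + o z + \frac{2 z}{3 + o}$)
$I{\left(-1,k{\left(4,1 \right)} \right)} \left(\left(3 + 5\right) \left(1 - 3\right)\right)^{4} \left(-16\right) = \frac{-21 - -7 + 2 \cdot 1 + 1 \left(-1\right)^{2} + 3 \left(-1\right) 1}{3 - 1} \left(\left(3 + 5\right) \left(1 - 3\right)\right)^{4} \left(-16\right) = \frac{-21 + 7 + 2 + 1 \cdot 1 - 3}{2} \left(8 \left(-2\right)\right)^{4} \left(-16\right) = \frac{-21 + 7 + 2 + 1 - 3}{2} \left(-16\right)^{4} \left(-16\right) = \frac{1}{2} \left(-14\right) 65536 \left(-16\right) = \left(-7\right) 65536 \left(-16\right) = \left(-458752\right) \left(-16\right) = 7340032$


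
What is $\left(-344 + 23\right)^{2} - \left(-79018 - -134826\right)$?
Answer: $47233$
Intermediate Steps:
$\left(-344 + 23\right)^{2} - \left(-79018 - -134826\right) = \left(-321\right)^{2} - \left(-79018 + 134826\right) = 103041 - 55808 = 47233$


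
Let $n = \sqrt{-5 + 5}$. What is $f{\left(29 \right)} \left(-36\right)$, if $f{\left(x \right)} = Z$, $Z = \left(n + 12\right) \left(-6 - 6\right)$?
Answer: $5184$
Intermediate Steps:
$n = 0$ ($n = \sqrt{0} = 0$)
$Z = -144$ ($Z = \left(0 + 12\right) \left(-6 - 6\right) = 12 \left(-12\right) = -144$)
$f{\left(x \right)} = -144$
$f{\left(29 \right)} \left(-36\right) = \left(-144\right) \left(-36\right) = 5184$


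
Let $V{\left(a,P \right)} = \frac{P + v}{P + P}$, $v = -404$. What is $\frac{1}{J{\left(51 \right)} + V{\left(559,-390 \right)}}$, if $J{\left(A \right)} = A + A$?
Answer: $\frac{390}{40177} \approx 0.009707$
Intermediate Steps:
$J{\left(A \right)} = 2 A$
$V{\left(a,P \right)} = \frac{-404 + P}{2 P}$ ($V{\left(a,P \right)} = \frac{P - 404}{P + P} = \frac{-404 + P}{2 P}$)
$\frac{1}{J{\left(51 \right)} + V{\left(559,-390 \right)}} = \frac{1}{2 \cdot 51 + \frac{-404 - 390}{2 \left(-390\right)}} = \frac{1}{102 + \frac{1}{2} \left(- \frac{1}{390}\right) \left(-794\right)} = \frac{1}{102 + \frac{397}{390}} = \frac{1}{\frac{40177}{390}} = \frac{390}{40177}$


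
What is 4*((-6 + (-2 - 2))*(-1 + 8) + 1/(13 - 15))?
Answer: -282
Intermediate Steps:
4*((-6 + (-2 - 2))*(-1 + 8) + 1/(13 - 15)) = 4*((-6 - 4)*7 + 1/(-2)) = 4*(-10*7 - ½) = 4*(-70 - ½) = 4*(-141/2) = -282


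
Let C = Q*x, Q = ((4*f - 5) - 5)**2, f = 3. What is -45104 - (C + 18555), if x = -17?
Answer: -63591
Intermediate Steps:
Q = 4 (Q = ((4*3 - 5) - 5)**2 = ((12 - 5) - 5)**2 = (7 - 5)**2 = 2**2 = 4)
C = -68 (C = 4*(-17) = -68)
-45104 - (C + 18555) = -45104 - (-68 + 18555) = -45104 - 1*18487 = -45104 - 18487 = -63591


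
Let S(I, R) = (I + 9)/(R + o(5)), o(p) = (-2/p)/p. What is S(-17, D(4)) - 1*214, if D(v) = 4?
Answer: -10586/49 ≈ -216.04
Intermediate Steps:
o(p) = -2/p²
S(I, R) = (9 + I)/(-2/25 + R) (S(I, R) = (I + 9)/(R - 2/5²) = (9 + I)/(R - 2*1/25) = (9 + I)/(R - 2/25) = (9 + I)/(-2/25 + R))
S(-17, D(4)) - 1*214 = 25*(9 - 17)/(-2 + 25*4) - 1*214 = 25*(-8)/(-2 + 100) - 214 = 25*(-8)/98 - 214 = 25*(1/98)*(-8) - 214 = -100/49 - 214 = -10586/49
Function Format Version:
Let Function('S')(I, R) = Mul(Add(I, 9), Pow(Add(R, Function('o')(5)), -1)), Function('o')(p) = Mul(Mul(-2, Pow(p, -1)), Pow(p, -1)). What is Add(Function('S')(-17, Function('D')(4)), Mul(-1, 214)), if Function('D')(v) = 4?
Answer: Rational(-10586, 49) ≈ -216.04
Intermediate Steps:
Function('o')(p) = Mul(-2, Pow(p, -2))
Function('S')(I, R) = Mul(Pow(Add(Rational(-2, 25), R), -1), Add(9, I)) (Function('S')(I, R) = Mul(Add(I, 9), Pow(Add(R, Mul(-2, Pow(5, -2))), -1)) = Mul(Add(9, I), Pow(Add(R, Mul(-2, Rational(1, 25))), -1)) = Mul(Add(9, I), Pow(Add(R, Rational(-2, 25)), -1)) = Mul(Add(9, I), Pow(Add(Rational(-2, 25), R), -1)) = Mul(Pow(Add(Rational(-2, 25), R), -1), Add(9, I)))
Add(Function('S')(-17, Function('D')(4)), Mul(-1, 214)) = Add(Mul(25, Pow(Add(-2, Mul(25, 4)), -1), Add(9, -17)), Mul(-1, 214)) = Add(Mul(25, Pow(Add(-2, 100), -1), -8), -214) = Add(Mul(25, Pow(98, -1), -8), -214) = Add(Mul(25, Rational(1, 98), -8), -214) = Add(Rational(-100, 49), -214) = Rational(-10586, 49)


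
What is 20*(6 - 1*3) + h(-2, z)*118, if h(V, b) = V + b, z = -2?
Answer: -412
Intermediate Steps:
20*(6 - 1*3) + h(-2, z)*118 = 20*(6 - 1*3) + (-2 - 2)*118 = 20*(6 - 3) - 4*118 = 20*3 - 472 = 60 - 472 = -412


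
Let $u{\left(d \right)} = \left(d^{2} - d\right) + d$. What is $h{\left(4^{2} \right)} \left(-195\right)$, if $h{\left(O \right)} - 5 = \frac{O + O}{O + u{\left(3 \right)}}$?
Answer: $- \frac{6123}{5} \approx -1224.6$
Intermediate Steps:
$u{\left(d \right)} = d^{2}$
$h{\left(O \right)} = 5 + \frac{2 O}{9 + O}$ ($h{\left(O \right)} = 5 + \frac{O + O}{O + 3^{2}} = 5 + \frac{2 O}{O + 9} = 5 + \frac{2 O}{9 + O}$)
$h{\left(4^{2} \right)} \left(-195\right) = \frac{45 + 7 \cdot 4^{2}}{9 + 4^{2}} \left(-195\right) = \frac{45 + 7 \cdot 16}{9 + 16} \left(-195\right) = \frac{45 + 112}{25} \left(-195\right) = \frac{1}{25} \cdot 157 \left(-195\right) = \frac{157}{25} \left(-195\right) = - \frac{6123}{5}$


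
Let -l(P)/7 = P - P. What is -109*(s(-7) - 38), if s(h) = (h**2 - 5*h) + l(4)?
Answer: -5014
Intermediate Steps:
l(P) = 0 (l(P) = -7*(P - P) = -7*0 = 0)
s(h) = h**2 - 5*h (s(h) = (h**2 - 5*h) + 0 = h**2 - 5*h)
-109*(s(-7) - 38) = -109*(-7*(-5 - 7) - 38) = -109*(-7*(-12) - 38) = -109*(84 - 38) = -109*46 = -5014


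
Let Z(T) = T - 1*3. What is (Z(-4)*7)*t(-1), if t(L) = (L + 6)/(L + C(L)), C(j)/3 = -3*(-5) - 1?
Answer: -245/41 ≈ -5.9756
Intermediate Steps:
C(j) = 42 (C(j) = 3*(-3*(-5) - 1) = 3*(15 - 1) = 3*14 = 42)
Z(T) = -3 + T (Z(T) = T - 3 = -3 + T)
t(L) = (6 + L)/(42 + L) (t(L) = (L + 6)/(L + 42) = (6 + L)/(42 + L))
(Z(-4)*7)*t(-1) = ((-3 - 4)*7)*((6 - 1)/(42 - 1)) = (-7*7)*(5/41) = -49*5/41 = -245/41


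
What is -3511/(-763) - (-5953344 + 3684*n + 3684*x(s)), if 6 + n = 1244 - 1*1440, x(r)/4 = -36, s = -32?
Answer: 5514973615/763 ≈ 7.2280e+6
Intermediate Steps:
x(r) = -144 (x(r) = 4*(-36) = -144)
n = -202 (n = -6 + (1244 - 1*1440) = -6 + (1244 - 1440) = -6 - 196 = -202)
-3511/(-763) - (-5953344 + 3684*n + 3684*x(s)) = -3511/(-763) - 3684/(1/(-202 + (-1616 - 144))) = -3511*(-1/763) - 3684/(1/(-202 - 1760)) = 3511/763 - 3684/(1/(-1962)) = 3511/763 - 3684/(-1/1962) = 3511/763 - 3684*(-1962) = 3511/763 + 7228008 = 5514973615/763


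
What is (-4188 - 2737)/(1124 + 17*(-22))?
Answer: -277/30 ≈ -9.2333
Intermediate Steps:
(-4188 - 2737)/(1124 + 17*(-22)) = -6925/(1124 - 374) = -6925/750 = -6925*1/750 = -277/30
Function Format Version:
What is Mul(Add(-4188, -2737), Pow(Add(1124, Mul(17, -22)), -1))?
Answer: Rational(-277, 30) ≈ -9.2333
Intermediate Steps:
Mul(Add(-4188, -2737), Pow(Add(1124, Mul(17, -22)), -1)) = Mul(-6925, Pow(Add(1124, -374), -1)) = Mul(-6925, Pow(750, -1)) = Mul(-6925, Rational(1, 750)) = Rational(-277, 30)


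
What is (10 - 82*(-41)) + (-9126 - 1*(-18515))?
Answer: 12761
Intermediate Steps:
(10 - 82*(-41)) + (-9126 - 1*(-18515)) = (10 + 3362) + (-9126 + 18515) = 3372 + 9389 = 12761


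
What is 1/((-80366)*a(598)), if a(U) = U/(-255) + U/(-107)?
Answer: 27285/17397310216 ≈ 1.5683e-6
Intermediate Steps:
a(U) = -362*U/27285 (a(U) = U*(-1/255) + U*(-1/107) = -U/255 - U/107 = -362*U/27285)
1/((-80366)*a(598)) = 1/((-80366)*((-362/27285*598))) = -1/(80366*(-216476/27285)) = -1/80366*(-27285/216476) = 27285/17397310216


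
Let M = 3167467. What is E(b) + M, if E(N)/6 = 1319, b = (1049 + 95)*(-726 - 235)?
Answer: 3175381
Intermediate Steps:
b = -1099384 (b = 1144*(-961) = -1099384)
E(N) = 7914 (E(N) = 6*1319 = 7914)
E(b) + M = 7914 + 3167467 = 3175381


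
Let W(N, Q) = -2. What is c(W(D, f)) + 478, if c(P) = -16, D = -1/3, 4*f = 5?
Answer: 462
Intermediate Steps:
f = 5/4 (f = (¼)*5 = 5/4 ≈ 1.2500)
D = -⅓ (D = -1*⅓ = -⅓ ≈ -0.33333)
c(W(D, f)) + 478 = -16 + 478 = 462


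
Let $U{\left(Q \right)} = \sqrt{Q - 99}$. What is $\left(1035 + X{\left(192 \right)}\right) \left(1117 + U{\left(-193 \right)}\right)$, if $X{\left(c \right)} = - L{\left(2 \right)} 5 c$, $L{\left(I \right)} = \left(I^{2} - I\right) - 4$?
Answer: $3300735 + 5910 i \sqrt{73} \approx 3.3007 \cdot 10^{6} + 50495.0 i$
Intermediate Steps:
$L{\left(I \right)} = -4 + I^{2} - I$
$U{\left(Q \right)} = \sqrt{-99 + Q}$
$X{\left(c \right)} = 10 c$ ($X{\left(c \right)} = - \left(-4 + 2^{2} - 2\right) 5 c = - \left(-4 + 4 - 2\right) 5 c = - \left(-2\right) 5 c = - \left(-10\right) c = 10 c$)
$\left(1035 + X{\left(192 \right)}\right) \left(1117 + U{\left(-193 \right)}\right) = \left(1035 + 10 \cdot 192\right) \left(1117 + \sqrt{-99 - 193}\right) = \left(1035 + 1920\right) \left(1117 + \sqrt{-292}\right) = 2955 \left(1117 + 2 i \sqrt{73}\right) = 3300735 + 5910 i \sqrt{73}$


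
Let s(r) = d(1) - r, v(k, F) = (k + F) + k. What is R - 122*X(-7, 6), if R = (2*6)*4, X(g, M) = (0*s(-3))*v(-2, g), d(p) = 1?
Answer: 48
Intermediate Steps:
v(k, F) = F + 2*k (v(k, F) = (F + k) + k = F + 2*k)
s(r) = 1 - r
X(g, M) = 0 (X(g, M) = (0*(1 - 1*(-3)))*(g + 2*(-2)) = (0*(1 + 3))*(g - 4) = (0*4)*(-4 + g) = 0*(-4 + g) = 0)
R = 48 (R = 12*4 = 48)
R - 122*X(-7, 6) = 48 - 122*0 = 48 + 0 = 48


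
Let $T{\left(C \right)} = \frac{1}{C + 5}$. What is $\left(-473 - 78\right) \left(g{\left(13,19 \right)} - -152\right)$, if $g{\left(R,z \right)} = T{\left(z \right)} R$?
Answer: $- \frac{2017211}{24} \approx -84051.0$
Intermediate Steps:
$T{\left(C \right)} = \frac{1}{5 + C}$
$g{\left(R,z \right)} = \frac{R}{5 + z}$
$\left(-473 - 78\right) \left(g{\left(13,19 \right)} - -152\right) = \left(-473 - 78\right) \left(\frac{13}{5 + 19} - -152\right) = - 551 \left(\frac{13}{24} + 152\right) = \left(-551\right) \frac{3661}{24} = - \frac{2017211}{24}$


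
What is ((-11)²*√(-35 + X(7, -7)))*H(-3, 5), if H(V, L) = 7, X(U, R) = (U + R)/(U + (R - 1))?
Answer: 847*I*√35 ≈ 5010.9*I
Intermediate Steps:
X(U, R) = (R + U)/(-1 + R + U) (X(U, R) = (R + U)/(U + (-1 + R)) = (R + U)/(-1 + R + U))
((-11)²*√(-35 + X(7, -7)))*H(-3, 5) = ((-11)²*√(-35 + (-7 + 7)/(-1 - 7 + 7)))*7 = (121*√(-35 + 0/(-1)))*7 = (121*√(-35 - 1*0))*7 = (121*√(-35 + 0))*7 = (121*√(-35))*7 = (121*(I*√35))*7 = (121*I*√35)*7 = 847*I*√35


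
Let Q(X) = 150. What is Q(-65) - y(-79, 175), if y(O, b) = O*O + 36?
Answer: -6127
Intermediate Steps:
y(O, b) = 36 + O**2 (y(O, b) = O**2 + 36 = 36 + O**2)
Q(-65) - y(-79, 175) = 150 - (36 + (-79)**2) = 150 - (36 + 6241) = 150 - 1*6277 = 150 - 6277 = -6127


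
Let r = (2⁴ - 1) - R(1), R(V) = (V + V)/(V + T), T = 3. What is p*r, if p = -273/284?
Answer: -7917/568 ≈ -13.938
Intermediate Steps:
p = -273/284 (p = -273*1/284 = -273/284 ≈ -0.96127)
R(V) = 2*V/(3 + V) (R(V) = (V + V)/(V + 3) = (2*V)/(3 + V) = 2*V/(3 + V))
r = 29/2 (r = (2⁴ - 1) - 2/(3 + 1) = (16 - 1) - 2/4 = 15 - 2/4 = 15 - 1*½ = 15 - ½ = 29/2 ≈ 14.500)
p*r = -273/284*29/2 = -7917/568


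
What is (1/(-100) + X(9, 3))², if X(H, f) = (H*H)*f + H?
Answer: 634989601/10000 ≈ 63499.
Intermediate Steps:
X(H, f) = H + f*H² (X(H, f) = H²*f + H = f*H² + H = H + f*H²)
(1/(-100) + X(9, 3))² = (1/(-100) + 9*(1 + 9*3))² = (-1/100 + 9*(1 + 27))² = (-1/100 + 9*28)² = (-1/100 + 252)² = (25199/100)² = 634989601/10000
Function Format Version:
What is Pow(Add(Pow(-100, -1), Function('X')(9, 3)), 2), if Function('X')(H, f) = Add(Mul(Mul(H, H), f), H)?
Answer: Rational(634989601, 10000) ≈ 63499.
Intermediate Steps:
Function('X')(H, f) = Add(H, Mul(f, Pow(H, 2))) (Function('X')(H, f) = Add(Mul(Pow(H, 2), f), H) = Add(Mul(f, Pow(H, 2)), H) = Add(H, Mul(f, Pow(H, 2))))
Pow(Add(Pow(-100, -1), Function('X')(9, 3)), 2) = Pow(Add(Pow(-100, -1), Mul(9, Add(1, Mul(9, 3)))), 2) = Pow(Add(Rational(-1, 100), Mul(9, Add(1, 27))), 2) = Pow(Add(Rational(-1, 100), Mul(9, 28)), 2) = Pow(Add(Rational(-1, 100), 252), 2) = Pow(Rational(25199, 100), 2) = Rational(634989601, 10000)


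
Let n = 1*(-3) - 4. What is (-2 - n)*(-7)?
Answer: -35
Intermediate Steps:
n = -7 (n = -3 - 4 = -7)
(-2 - n)*(-7) = (-2 - 1*(-7))*(-7) = (-2 + 7)*(-7) = 5*(-7) = -35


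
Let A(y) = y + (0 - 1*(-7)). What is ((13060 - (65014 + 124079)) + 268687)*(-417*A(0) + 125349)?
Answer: 11343629220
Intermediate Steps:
A(y) = 7 + y (A(y) = y + (0 + 7) = y + 7 = 7 + y)
((13060 - (65014 + 124079)) + 268687)*(-417*A(0) + 125349) = ((13060 - (65014 + 124079)) + 268687)*(-417*(7 + 0) + 125349) = ((13060 - 1*189093) + 268687)*(-417*7 + 125349) = ((13060 - 189093) + 268687)*(-2919 + 125349) = (-176033 + 268687)*122430 = 92654*122430 = 11343629220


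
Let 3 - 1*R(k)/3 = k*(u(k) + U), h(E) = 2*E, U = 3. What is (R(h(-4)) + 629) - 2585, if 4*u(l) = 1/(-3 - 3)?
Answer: -1876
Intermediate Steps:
u(l) = -1/24 (u(l) = 1/(4*(-3 - 3)) = (1/4)/(-6) = (1/4)*(-1/6) = -1/24)
R(k) = 9 - 71*k/8 (R(k) = 9 - 3*k*(-1/24 + 3) = 9 - 3*k*71/24 = 9 - 71*k/8)
(R(h(-4)) + 629) - 2585 = ((9 - 71*(-4)/4) + 629) - 2585 = ((9 - 71/8*(-8)) + 629) - 2585 = ((9 + 71) + 629) - 2585 = (80 + 629) - 2585 = 709 - 2585 = -1876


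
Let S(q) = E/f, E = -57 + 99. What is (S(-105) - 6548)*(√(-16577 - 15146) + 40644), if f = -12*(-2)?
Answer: -266065785 - 26185*I*√31723/4 ≈ -2.6607e+8 - 1.166e+6*I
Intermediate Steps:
E = 42
f = 24
S(q) = 7/4 (S(q) = 42/24 = 42*(1/24) = 7/4)
(S(-105) - 6548)*(√(-16577 - 15146) + 40644) = (7/4 - 6548)*(√(-16577 - 15146) + 40644) = -26185*(√(-31723) + 40644)/4 = -26185*(I*√31723 + 40644)/4 = -26185*(40644 + I*√31723)/4 = -266065785 - 26185*I*√31723/4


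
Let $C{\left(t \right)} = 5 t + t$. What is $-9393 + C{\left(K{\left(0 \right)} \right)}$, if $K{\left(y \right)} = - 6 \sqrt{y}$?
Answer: $-9393$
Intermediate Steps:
$C{\left(t \right)} = 6 t$
$-9393 + C{\left(K{\left(0 \right)} \right)} = -9393 + 6 \left(- 6 \sqrt{0}\right) = -9393 + 6 \left(\left(-6\right) 0\right) = -9393 + 6 \cdot 0 = -9393 + 0 = -9393$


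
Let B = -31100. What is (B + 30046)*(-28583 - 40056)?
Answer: 72345506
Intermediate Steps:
(B + 30046)*(-28583 - 40056) = (-31100 + 30046)*(-28583 - 40056) = -1054*(-68639) = 72345506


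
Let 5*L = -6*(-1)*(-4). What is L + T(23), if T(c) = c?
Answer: 91/5 ≈ 18.200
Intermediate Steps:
L = -24/5 (L = (-6*(-1)*(-4))/5 = (6*(-4))/5 = (⅕)*(-24) = -24/5 ≈ -4.8000)
L + T(23) = -24/5 + 23 = 91/5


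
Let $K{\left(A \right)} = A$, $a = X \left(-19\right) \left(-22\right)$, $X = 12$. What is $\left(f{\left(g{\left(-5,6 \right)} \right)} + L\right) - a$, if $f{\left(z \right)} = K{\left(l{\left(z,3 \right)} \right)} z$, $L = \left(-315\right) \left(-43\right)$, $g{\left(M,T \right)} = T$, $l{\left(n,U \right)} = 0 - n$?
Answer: $8493$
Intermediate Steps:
$l{\left(n,U \right)} = - n$
$L = 13545$
$a = 5016$ ($a = 12 \left(-19\right) \left(-22\right) = \left(-228\right) \left(-22\right) = 5016$)
$f{\left(z \right)} = - z^{2}$ ($f{\left(z \right)} = - z z = - z^{2}$)
$\left(f{\left(g{\left(-5,6 \right)} \right)} + L\right) - a = \left(- 6^{2} + 13545\right) - 5016 = \left(\left(-1\right) 36 + 13545\right) - 5016 = \left(-36 + 13545\right) - 5016 = 13509 - 5016 = 8493$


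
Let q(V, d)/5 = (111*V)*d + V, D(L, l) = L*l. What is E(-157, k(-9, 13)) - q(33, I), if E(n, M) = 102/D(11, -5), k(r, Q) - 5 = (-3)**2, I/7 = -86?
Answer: 606400473/55 ≈ 1.1025e+7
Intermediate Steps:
I = -602 (I = 7*(-86) = -602)
k(r, Q) = 14 (k(r, Q) = 5 + (-3)**2 = 5 + 9 = 14)
q(V, d) = 5*V + 555*V*d (q(V, d) = 5*((111*V)*d + V) = 5*(111*V*d + V) = 5*(V + 111*V*d) = 5*V + 555*V*d)
E(n, M) = -102/55 (E(n, M) = 102/((11*(-5))) = 102/(-55) = 102*(-1/55) = -102/55)
E(-157, k(-9, 13)) - q(33, I) = -102/55 - 5*33*(1 + 111*(-602)) = -102/55 - 5*33*(1 - 66822) = -102/55 - 5*33*(-66821) = -102/55 - 1*(-11025465) = -102/55 + 11025465 = 606400473/55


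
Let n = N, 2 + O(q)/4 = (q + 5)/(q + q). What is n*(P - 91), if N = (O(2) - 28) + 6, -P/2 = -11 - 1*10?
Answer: 1127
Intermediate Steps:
O(q) = -8 + 2*(5 + q)/q (O(q) = -8 + 4*((q + 5)/(q + q)) = -8 + 4*((5 + q)/((2*q))) = -8 + 4*((5 + q)*(1/(2*q))) = -8 + 4*((5 + q)/(2*q)) = -8 + 2*(5 + q)/q)
P = 42 (P = -2*(-11 - 1*10) = -2*(-11 - 10) = -2*(-21) = 42)
N = -23 (N = ((-6 + 10/2) - 28) + 6 = ((-6 + 10*(1/2)) - 28) + 6 = ((-6 + 5) - 28) + 6 = (-1 - 28) + 6 = -29 + 6 = -23)
n = -23
n*(P - 91) = -23*(42 - 91) = -23*(-49) = 1127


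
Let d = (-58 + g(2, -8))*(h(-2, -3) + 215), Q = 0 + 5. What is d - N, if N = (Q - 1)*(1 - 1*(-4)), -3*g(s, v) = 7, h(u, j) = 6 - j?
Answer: -40604/3 ≈ -13535.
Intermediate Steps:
Q = 5
g(s, v) = -7/3 (g(s, v) = -⅓*7 = -7/3)
N = 20 (N = (5 - 1)*(1 - 1*(-4)) = 4*(1 + 4) = 4*5 = 20)
d = -40544/3 (d = (-58 - 7/3)*((6 - 1*(-3)) + 215) = -181*((6 + 3) + 215)/3 = -181*(9 + 215)/3 = -181/3*224 = -40544/3 ≈ -13515.)
d - N = -40544/3 - 1*20 = -40544/3 - 20 = -40604/3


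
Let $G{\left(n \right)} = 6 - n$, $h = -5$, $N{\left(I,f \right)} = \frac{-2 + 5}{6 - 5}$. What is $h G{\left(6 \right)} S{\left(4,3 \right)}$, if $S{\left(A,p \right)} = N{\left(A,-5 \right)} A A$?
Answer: $0$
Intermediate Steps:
$N{\left(I,f \right)} = 3$ ($N{\left(I,f \right)} = \frac{3}{1} = 3 \cdot 1 = 3$)
$S{\left(A,p \right)} = 3 A^{2}$ ($S{\left(A,p \right)} = 3 A A = 3 A^{2}$)
$h G{\left(6 \right)} S{\left(4,3 \right)} = - 5 \left(6 - 6\right) 3 \cdot 4^{2} = - 5 \left(6 - 6\right) 3 \cdot 16 = \left(-5\right) 0 \cdot 48 = 0 \cdot 48 = 0$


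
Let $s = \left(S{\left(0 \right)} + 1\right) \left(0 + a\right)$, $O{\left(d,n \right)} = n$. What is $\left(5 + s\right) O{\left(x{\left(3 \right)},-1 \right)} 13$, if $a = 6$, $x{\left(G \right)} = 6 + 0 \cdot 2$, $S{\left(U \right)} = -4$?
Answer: $169$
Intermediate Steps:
$x{\left(G \right)} = 6$ ($x{\left(G \right)} = 6 + 0 = 6$)
$s = -18$ ($s = \left(-4 + 1\right) \left(0 + 6\right) = \left(-3\right) 6 = -18$)
$\left(5 + s\right) O{\left(x{\left(3 \right)},-1 \right)} 13 = \left(5 - 18\right) \left(-1\right) 13 = \left(-13\right) \left(-1\right) 13 = 13 \cdot 13 = 169$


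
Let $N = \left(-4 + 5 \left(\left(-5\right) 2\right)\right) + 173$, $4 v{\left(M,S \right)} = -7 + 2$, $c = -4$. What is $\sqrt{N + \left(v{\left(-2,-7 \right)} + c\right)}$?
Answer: $\frac{\sqrt{455}}{2} \approx 10.665$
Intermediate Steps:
$v{\left(M,S \right)} = - \frac{5}{4}$ ($v{\left(M,S \right)} = \frac{-7 + 2}{4} = \frac{1}{4} \left(-5\right) = - \frac{5}{4}$)
$N = 119$ ($N = \left(-4 + 5 \left(-10\right)\right) + 173 = \left(-4 - 50\right) + 173 = -54 + 173 = 119$)
$\sqrt{N + \left(v{\left(-2,-7 \right)} + c\right)} = \sqrt{119 - \frac{21}{4}} = \sqrt{\frac{455}{4}} = \frac{\sqrt{455}}{2}$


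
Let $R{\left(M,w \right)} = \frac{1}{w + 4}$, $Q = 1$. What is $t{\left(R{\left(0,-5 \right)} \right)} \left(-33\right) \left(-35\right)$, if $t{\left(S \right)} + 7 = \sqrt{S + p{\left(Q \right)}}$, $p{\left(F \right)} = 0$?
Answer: $-8085 + 1155 i \approx -8085.0 + 1155.0 i$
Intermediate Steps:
$R{\left(M,w \right)} = \frac{1}{4 + w}$
$t{\left(S \right)} = -7 + \sqrt{S}$ ($t{\left(S \right)} = -7 + \sqrt{S + 0} = -7 + \sqrt{S}$)
$t{\left(R{\left(0,-5 \right)} \right)} \left(-33\right) \left(-35\right) = \left(-7 + \sqrt{\frac{1}{4 - 5}}\right) \left(-33\right) \left(-35\right) = \left(-7 + \sqrt{\frac{1}{-1}}\right) \left(-33\right) \left(-35\right) = \left(-7 + \sqrt{-1}\right) \left(-33\right) \left(-35\right) = \left(-7 + i\right) \left(-33\right) \left(-35\right) = \left(231 - 33 i\right) \left(-35\right) = -8085 + 1155 i$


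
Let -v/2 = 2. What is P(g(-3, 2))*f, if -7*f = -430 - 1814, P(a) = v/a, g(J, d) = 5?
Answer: -8976/35 ≈ -256.46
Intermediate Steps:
v = -4 (v = -2*2 = -4)
P(a) = -4/a
f = 2244/7 (f = -(-430 - 1814)/7 = -1/7*(-2244) = 2244/7 ≈ 320.57)
P(g(-3, 2))*f = -4/5*(2244/7) = -4*1/5*(2244/7) = -4/5*2244/7 = -8976/35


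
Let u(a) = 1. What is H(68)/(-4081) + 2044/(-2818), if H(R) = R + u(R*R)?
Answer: -4268003/5750129 ≈ -0.74224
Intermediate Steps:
H(R) = 1 + R (H(R) = R + 1 = 1 + R)
H(68)/(-4081) + 2044/(-2818) = (1 + 68)/(-4081) + 2044/(-2818) = 69*(-1/4081) + 2044*(-1/2818) = -69/4081 - 1022/1409 = -4268003/5750129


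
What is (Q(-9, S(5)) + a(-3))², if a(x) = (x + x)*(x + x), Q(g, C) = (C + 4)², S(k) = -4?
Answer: 1296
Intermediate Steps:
Q(g, C) = (4 + C)²
a(x) = 4*x² (a(x) = (2*x)*(2*x) = 4*x²)
(Q(-9, S(5)) + a(-3))² = ((4 - 4)² + 4*(-3)²)² = (0² + 4*9)² = (0 + 36)² = 36² = 1296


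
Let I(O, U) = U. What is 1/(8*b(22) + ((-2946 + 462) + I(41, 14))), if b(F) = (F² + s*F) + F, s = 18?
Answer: 1/4746 ≈ 0.00021070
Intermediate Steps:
b(F) = F² + 19*F (b(F) = (F² + 18*F) + F = F² + 19*F)
1/(8*b(22) + ((-2946 + 462) + I(41, 14))) = 1/(8*(22*(19 + 22)) + ((-2946 + 462) + 14)) = 1/(8*(22*41) + (-2484 + 14)) = 1/(8*902 - 2470) = 1/(7216 - 2470) = 1/4746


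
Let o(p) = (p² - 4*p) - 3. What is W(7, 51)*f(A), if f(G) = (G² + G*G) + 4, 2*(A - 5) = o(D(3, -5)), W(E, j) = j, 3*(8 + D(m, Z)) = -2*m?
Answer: 1102467/2 ≈ 5.5123e+5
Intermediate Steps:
D(m, Z) = -8 - 2*m/3 (D(m, Z) = -8 + (-2*m)/3 = -8 - 2*m/3)
o(p) = -3 + p² - 4*p
A = 147/2 (A = 5 + (-3 + (-8 - ⅔*3)² - 4*(-8 - ⅔*3))/2 = 5 + (-3 + (-8 - 2)² - 4*(-8 - 2))/2 = 5 + (-3 + (-10)² - 4*(-10))/2 = 5 + (-3 + 100 + 40)/2 = 5 + (½)*137 = 5 + 137/2 = 147/2 ≈ 73.500)
f(G) = 4 + 2*G² (f(G) = (G² + G²) + 4 = 2*G² + 4 = 4 + 2*G²)
W(7, 51)*f(A) = 51*(4 + 2*(147/2)²) = 51*(4 + 2*(21609/4)) = 51*(4 + 21609/2) = 51*(21617/2) = 1102467/2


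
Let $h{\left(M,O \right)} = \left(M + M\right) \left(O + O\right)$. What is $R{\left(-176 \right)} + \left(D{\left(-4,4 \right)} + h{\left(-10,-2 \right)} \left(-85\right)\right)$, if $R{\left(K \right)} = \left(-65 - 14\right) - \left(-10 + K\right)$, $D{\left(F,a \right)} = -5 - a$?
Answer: $-6702$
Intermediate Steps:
$h{\left(M,O \right)} = 4 M O$ ($h{\left(M,O \right)} = 2 M 2 O = 4 M O$)
$R{\left(K \right)} = -69 - K$ ($R{\left(K \right)} = -79 - \left(-10 + K\right) = -69 - K$)
$R{\left(-176 \right)} + \left(D{\left(-4,4 \right)} + h{\left(-10,-2 \right)} \left(-85\right)\right) = \left(-69 - -176\right) + \left(\left(-5 - 4\right) + 4 \left(-10\right) \left(-2\right) \left(-85\right)\right) = \left(-69 + 176\right) + \left(\left(-5 - 4\right) + 80 \left(-85\right)\right) = 107 - 6809 = -6702$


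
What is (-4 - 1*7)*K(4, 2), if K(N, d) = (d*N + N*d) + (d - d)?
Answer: -176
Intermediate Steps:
K(N, d) = 2*N*d (K(N, d) = (N*d + N*d) + 0 = 2*N*d + 0 = 2*N*d)
(-4 - 1*7)*K(4, 2) = (-4 - 1*7)*(2*4*2) = (-4 - 7)*16 = -11*16 = -176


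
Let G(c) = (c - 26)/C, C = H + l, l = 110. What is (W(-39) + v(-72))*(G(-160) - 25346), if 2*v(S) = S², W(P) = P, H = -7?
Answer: -6665433672/103 ≈ -6.4713e+7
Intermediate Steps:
C = 103 (C = -7 + 110 = 103)
v(S) = S²/2
G(c) = -26/103 + c/103 (G(c) = (c - 26)/103 = (-26 + c)*(1/103) = -26/103 + c/103)
(W(-39) + v(-72))*(G(-160) - 25346) = (-39 + (½)*(-72)²)*((-26/103 + (1/103)*(-160)) - 25346) = (-39 + (½)*5184)*((-26/103 - 160/103) - 25346) = (-39 + 2592)*(-186/103 - 25346) = 2553*(-2610824/103) = -6665433672/103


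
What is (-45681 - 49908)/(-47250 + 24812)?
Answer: 7353/1726 ≈ 4.2601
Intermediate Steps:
(-45681 - 49908)/(-47250 + 24812) = -95589/(-22438) = -95589*(-1/22438) = 7353/1726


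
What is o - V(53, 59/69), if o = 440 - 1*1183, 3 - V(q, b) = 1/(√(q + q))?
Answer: -746 + √106/106 ≈ -745.90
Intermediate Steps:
V(q, b) = 3 - √2/(2*√q) (V(q, b) = 3 - 1/(√(q + q)) = 3 - 1/(√(2*q)) = 3 - 1/(√2*√q) = 3 - √2/(2*√q))
o = -743 (o = 440 - 1183 = -743)
o - V(53, 59/69) = -743 - (3 - √2/(2*√53)) = -743 - (3 - √2*√53/53/2) = -743 - (3 - √106/106) = -743 + (-3 + √106/106) = -746 + √106/106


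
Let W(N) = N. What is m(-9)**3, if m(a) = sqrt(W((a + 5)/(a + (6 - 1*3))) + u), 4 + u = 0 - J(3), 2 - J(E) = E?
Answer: -7*I*sqrt(21)/9 ≈ -3.5642*I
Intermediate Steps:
J(E) = 2 - E
u = -3 (u = -4 + (0 - (2 - 1*3)) = -4 + (0 - (2 - 3)) = -4 + (0 - 1*(-1)) = -4 + (0 + 1) = -4 + 1 = -3)
m(a) = sqrt(-3 + (5 + a)/(3 + a)) (m(a) = sqrt((a + 5)/(a + (6 - 1*3)) - 3) = sqrt((5 + a)/(a + (6 - 3)) - 3) = sqrt((5 + a)/(a + 3) - 3) = sqrt((5 + a)/(3 + a) - 3) = sqrt(-3 + (5 + a)/(3 + a)))
m(-9)**3 = (sqrt(2)*sqrt((-2 - 1*(-9))/(3 - 9)))**3 = (sqrt(2)*sqrt((-2 + 9)/(-6)))**3 = (sqrt(2)*sqrt(-1/6*7))**3 = (sqrt(2)*sqrt(-7/6))**3 = (sqrt(2)*(I*sqrt(42)/6))**3 = (I*sqrt(21)/3)**3 = -7*I*sqrt(21)/9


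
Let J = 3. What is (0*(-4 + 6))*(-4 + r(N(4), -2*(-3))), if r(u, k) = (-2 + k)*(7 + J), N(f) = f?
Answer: 0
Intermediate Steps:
r(u, k) = -20 + 10*k (r(u, k) = (-2 + k)*(7 + 3) = (-2 + k)*10 = -20 + 10*k)
(0*(-4 + 6))*(-4 + r(N(4), -2*(-3))) = (0*(-4 + 6))*(-4 + (-20 + 10*(-2*(-3)))) = (0*2)*(-4 + (-20 + 10*6)) = 0*(-4 + (-20 + 60)) = 0*(-4 + 40) = 0*36 = 0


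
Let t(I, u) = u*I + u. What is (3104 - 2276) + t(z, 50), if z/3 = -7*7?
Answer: -6472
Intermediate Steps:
z = -147 (z = 3*(-7*7) = 3*(-49) = -147)
t(I, u) = u + I*u (t(I, u) = I*u + u = u + I*u)
(3104 - 2276) + t(z, 50) = (3104 - 2276) + 50*(1 - 147) = 828 + 50*(-146) = 828 - 7300 = -6472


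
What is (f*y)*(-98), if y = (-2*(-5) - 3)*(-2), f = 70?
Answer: 96040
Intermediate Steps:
y = -14 (y = (10 - 3)*(-2) = 7*(-2) = -14)
(f*y)*(-98) = (70*(-14))*(-98) = -980*(-98) = 96040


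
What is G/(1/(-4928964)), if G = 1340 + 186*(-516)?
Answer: 466457437104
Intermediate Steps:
G = -94636 (G = 1340 - 95976 = -94636)
G/(1/(-4928964)) = -94636/(1/(-4928964)) = -94636/(-1/4928964) = -94636*(-4928964) = 466457437104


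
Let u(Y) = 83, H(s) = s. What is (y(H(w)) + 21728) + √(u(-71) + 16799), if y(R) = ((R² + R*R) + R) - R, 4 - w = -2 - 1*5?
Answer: 21970 + √16882 ≈ 22100.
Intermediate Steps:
w = 11 (w = 4 - (-2 - 1*5) = 4 - (-2 - 5) = 4 - 1*(-7) = 4 + 7 = 11)
y(R) = 2*R² (y(R) = ((R² + R²) + R) - R = (2*R² + R) - R = (R + 2*R²) - R = 2*R²)
(y(H(w)) + 21728) + √(u(-71) + 16799) = (2*11² + 21728) + √(83 + 16799) = (2*121 + 21728) + √16882 = (242 + 21728) + √16882 = 21970 + √16882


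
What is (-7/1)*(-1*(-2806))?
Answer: -19642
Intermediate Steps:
(-7/1)*(-1*(-2806)) = -7*1*2806 = -7*2806 = -19642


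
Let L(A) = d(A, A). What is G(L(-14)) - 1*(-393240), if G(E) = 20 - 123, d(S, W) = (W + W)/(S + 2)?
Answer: 393137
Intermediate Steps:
d(S, W) = 2*W/(2 + S) (d(S, W) = (2*W)/(2 + S) = 2*W/(2 + S))
L(A) = 2*A/(2 + A)
G(E) = -103
G(L(-14)) - 1*(-393240) = -103 - 1*(-393240) = -103 + 393240 = 393137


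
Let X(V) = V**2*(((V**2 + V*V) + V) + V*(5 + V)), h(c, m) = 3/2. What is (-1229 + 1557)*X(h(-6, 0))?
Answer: 23247/2 ≈ 11624.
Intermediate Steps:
h(c, m) = 3/2 (h(c, m) = 3*(1/2) = 3/2)
X(V) = V**2*(V + 2*V**2 + V*(5 + V)) (X(V) = V**2*(((V**2 + V**2) + V) + V*(5 + V)) = V**2*((2*V**2 + V) + V*(5 + V)) = V**2*((V + 2*V**2) + V*(5 + V)) = V**2*(V + 2*V**2 + V*(5 + V)))
(-1229 + 1557)*X(h(-6, 0)) = (-1229 + 1557)*(3*(3/2)**3*(2 + 3/2)) = 328*(3*(27/8)*(7/2)) = 328*(567/16) = 23247/2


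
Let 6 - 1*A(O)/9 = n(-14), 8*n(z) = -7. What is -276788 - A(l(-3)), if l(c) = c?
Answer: -2214799/8 ≈ -2.7685e+5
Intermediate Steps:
n(z) = -7/8 (n(z) = (⅛)*(-7) = -7/8)
A(O) = 495/8 (A(O) = 54 - 9*(-7/8) = 54 + 63/8 = 495/8)
-276788 - A(l(-3)) = -276788 - 1*495/8 = -276788 - 495/8 = -2214799/8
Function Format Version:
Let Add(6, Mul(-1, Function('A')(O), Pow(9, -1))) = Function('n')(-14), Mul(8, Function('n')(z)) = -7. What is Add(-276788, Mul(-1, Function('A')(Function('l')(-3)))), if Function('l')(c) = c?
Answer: Rational(-2214799, 8) ≈ -2.7685e+5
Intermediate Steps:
Function('n')(z) = Rational(-7, 8) (Function('n')(z) = Mul(Rational(1, 8), -7) = Rational(-7, 8))
Function('A')(O) = Rational(495, 8) (Function('A')(O) = Add(54, Mul(-9, Rational(-7, 8))) = Add(54, Rational(63, 8)) = Rational(495, 8))
Add(-276788, Mul(-1, Function('A')(Function('l')(-3)))) = Add(-276788, Mul(-1, Rational(495, 8))) = Add(-276788, Rational(-495, 8)) = Rational(-2214799, 8)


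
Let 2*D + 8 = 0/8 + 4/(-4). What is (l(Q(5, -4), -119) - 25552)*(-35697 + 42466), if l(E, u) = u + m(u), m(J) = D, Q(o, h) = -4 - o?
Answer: -347594919/2 ≈ -1.7380e+8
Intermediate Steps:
D = -9/2 (D = -4 + (0/8 + 4/(-4))/2 = -4 + (0*(⅛) + 4*(-¼))/2 = -4 + (0 - 1)/2 = -4 + (½)*(-1) = -4 - ½ = -9/2 ≈ -4.5000)
m(J) = -9/2
l(E, u) = -9/2 + u (l(E, u) = u - 9/2 = -9/2 + u)
(l(Q(5, -4), -119) - 25552)*(-35697 + 42466) = ((-9/2 - 119) - 25552)*(-35697 + 42466) = (-247/2 - 25552)*6769 = -51351/2*6769 = -347594919/2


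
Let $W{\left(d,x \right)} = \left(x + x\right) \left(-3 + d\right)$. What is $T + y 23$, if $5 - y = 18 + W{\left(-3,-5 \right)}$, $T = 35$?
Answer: $-1644$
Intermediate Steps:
$W{\left(d,x \right)} = 2 x \left(-3 + d\right)$
$y = -73$ ($y = 5 - \left(18 + 2 \left(-5\right) \left(-3 - 3\right)\right) = 5 - \left(18 + 2 \left(-5\right) \left(-6\right)\right) = 5 - \left(18 + 60\right) = 5 - 78 = -73$)
$T + y 23 = 35 - 1679 = -1644$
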